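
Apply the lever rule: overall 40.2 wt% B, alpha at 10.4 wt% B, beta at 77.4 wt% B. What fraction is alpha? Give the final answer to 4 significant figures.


f_alpha = (C_beta - C0) / (C_beta - C_alpha)
f_alpha = (77.4 - 40.2) / (77.4 - 10.4)
f_alpha = 0.5552


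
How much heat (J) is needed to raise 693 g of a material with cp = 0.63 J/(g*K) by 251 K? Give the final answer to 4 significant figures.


Q = m * cp * dT
Q = 693 * 0.63 * 251
Q = 109600 J


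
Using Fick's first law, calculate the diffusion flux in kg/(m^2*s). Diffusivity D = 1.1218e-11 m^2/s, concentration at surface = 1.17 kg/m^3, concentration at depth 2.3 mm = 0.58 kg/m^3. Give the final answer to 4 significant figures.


J = -D * (dC/dx) = D * (C1 - C2) / dx
J = 1.1218e-11 * (1.17 - 0.58) / 2.3e-03
J = 2.878e-09 kg/(m^2*s)


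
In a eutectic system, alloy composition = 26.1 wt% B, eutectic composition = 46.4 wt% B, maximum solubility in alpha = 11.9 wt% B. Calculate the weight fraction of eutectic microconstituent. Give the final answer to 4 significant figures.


f_primary = (C_e - C0) / (C_e - C_alpha_max)
f_primary = (46.4 - 26.1) / (46.4 - 11.9)
f_primary = 0.588406
f_eutectic = 1 - 0.588406 = 0.4116


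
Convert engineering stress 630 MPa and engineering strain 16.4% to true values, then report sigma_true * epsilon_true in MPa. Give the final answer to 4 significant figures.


sigma_true = sigma_eng * (1 + epsilon_eng)
sigma_true = 630 * (1 + 0.164) = 733.32 MPa
epsilon_true = ln(1 + epsilon_eng)
epsilon_true = ln(1 + 0.164) = 0.151862
sigma_true * epsilon_true = 733.32 * 0.151862 = 111.4 MPa


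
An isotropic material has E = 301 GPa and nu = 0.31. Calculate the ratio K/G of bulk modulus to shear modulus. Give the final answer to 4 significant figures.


G = E / (2*(1+nu))
G = 301 / (2*(1+0.31)) = 114.885 GPa
K = E / (3*(1-2*nu))
K = 301 / (3*(1-2*0.31)) = 264.035 GPa
K/G = 264.035 / 114.885 = 2.298


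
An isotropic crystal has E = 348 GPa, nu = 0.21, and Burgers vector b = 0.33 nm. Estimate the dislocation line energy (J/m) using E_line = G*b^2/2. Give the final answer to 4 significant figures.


Step 1: G = E / (2*(1+nu))
G = 348 / (2*(1+0.21)) = 143.802 GPa = 1.43802e+11 Pa
Step 2: E_line = G*b^2/2
b = 0.33 nm = 3.3e-10 m
E_line = 0.5 * 1.43802e+11 * (3.3e-10)^2 = 7.83e-09 J/m


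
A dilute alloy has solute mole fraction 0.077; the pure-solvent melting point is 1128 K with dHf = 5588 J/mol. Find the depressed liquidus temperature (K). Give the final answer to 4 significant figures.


dT = R*Tm^2*x / dHf
dT = 8.314 * 1128^2 * 0.077 / 5588
dT = 145.768 K
T_new = 1128 - 145.768 = 982.2 K


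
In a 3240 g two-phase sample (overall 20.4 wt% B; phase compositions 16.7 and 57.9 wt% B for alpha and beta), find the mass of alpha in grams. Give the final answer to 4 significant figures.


f_alpha = (C_beta - C0) / (C_beta - C_alpha)
f_alpha = (57.9 - 20.4) / (57.9 - 16.7) = 0.910194
m_alpha = f_alpha * m_total = 0.910194 * 3240 = 2949 g


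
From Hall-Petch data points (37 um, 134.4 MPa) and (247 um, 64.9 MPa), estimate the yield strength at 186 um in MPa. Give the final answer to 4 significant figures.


sigma_y = sigma0 + k / sqrt(d)
1/sqrt(d1) = 1/sqrt(3.7e-05) = 164.399;  1/sqrt(d2) = 63.6285
k = (sigma1 - sigma2) / (1/sqrt(d1) - 1/sqrt(d2)) = (134.4 - 64.9) / (164.399 - 63.6285) = 0.689686 MPa*m^0.5
sigma0 = sigma1 - k/sqrt(d1) = 134.4 - 0.689686*164.399 = 21.0163 MPa
sigma_y(d3) = 21.0163 + 0.689686 / sqrt(1.86e-04) = 71.59 MPa


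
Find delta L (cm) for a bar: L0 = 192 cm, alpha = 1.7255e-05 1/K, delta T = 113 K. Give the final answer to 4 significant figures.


dL = L0 * alpha * dT
dL = 192 * 1.7255e-05 * 113
dL = 0.3744 cm


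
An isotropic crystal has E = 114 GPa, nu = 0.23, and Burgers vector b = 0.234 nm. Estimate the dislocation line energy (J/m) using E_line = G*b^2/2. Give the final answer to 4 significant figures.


Step 1: G = E / (2*(1+nu))
G = 114 / (2*(1+0.23)) = 46.3415 GPa = 4.63415e+10 Pa
Step 2: E_line = G*b^2/2
b = 0.234 nm = 2.34e-10 m
E_line = 0.5 * 4.63415e+10 * (2.34e-10)^2 = 1.269e-09 J/m


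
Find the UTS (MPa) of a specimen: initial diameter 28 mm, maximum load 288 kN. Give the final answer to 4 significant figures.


A0 = pi*(d/2)^2 = pi*(28/2)^2 = 615.752 mm^2
UTS = F_max / A0 = 288*1000 / 615.752
UTS = 467.7 MPa


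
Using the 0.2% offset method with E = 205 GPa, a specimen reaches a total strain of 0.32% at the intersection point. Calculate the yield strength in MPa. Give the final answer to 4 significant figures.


Offset strain = 0.002
Elastic strain at yield = total_strain - offset = 3.2e-03 - 0.002 = 1.2e-03
sigma_y = E * elastic_strain = 205000 * 1.2e-03
sigma_y = 246 MPa


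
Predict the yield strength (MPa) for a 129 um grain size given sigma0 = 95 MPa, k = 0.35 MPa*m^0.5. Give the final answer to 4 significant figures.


sigma_y = sigma0 + k / sqrt(d)
d = 129 um = 1.29e-04 m
sigma_y = 95 + 0.35 / sqrt(1.29e-04)
sigma_y = 125.8 MPa


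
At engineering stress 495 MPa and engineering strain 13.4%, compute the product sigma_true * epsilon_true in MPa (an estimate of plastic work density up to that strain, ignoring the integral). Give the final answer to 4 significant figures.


sigma_true = sigma_eng * (1 + epsilon_eng)
sigma_true = 495 * (1 + 0.134) = 561.33 MPa
epsilon_true = ln(1 + epsilon_eng)
epsilon_true = ln(1 + 0.134) = 0.125751
sigma_true * epsilon_true = 561.33 * 0.125751 = 70.59 MPa


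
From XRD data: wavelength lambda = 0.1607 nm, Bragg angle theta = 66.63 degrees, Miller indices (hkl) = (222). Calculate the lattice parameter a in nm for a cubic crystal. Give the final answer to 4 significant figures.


d = lambda / (2*sin(theta))
d = 0.1607 / (2*sin(66.63 deg))
d = 0.0875308 nm
a = d * sqrt(h^2+k^2+l^2) = 0.0875308 * sqrt(12)
a = 0.3032 nm


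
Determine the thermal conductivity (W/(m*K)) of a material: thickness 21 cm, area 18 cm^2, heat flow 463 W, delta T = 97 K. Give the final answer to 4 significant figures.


k = Q*L / (A*dT)
L = 0.21 m, A = 1.8e-03 m^2
k = 463 * 0.21 / (1.8e-03 * 97)
k = 556.9 W/(m*K)


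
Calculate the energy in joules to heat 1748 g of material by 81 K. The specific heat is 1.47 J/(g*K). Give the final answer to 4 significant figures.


Q = m * cp * dT
Q = 1748 * 1.47 * 81
Q = 208100 J


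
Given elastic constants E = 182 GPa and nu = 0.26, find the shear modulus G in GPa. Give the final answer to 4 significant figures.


G = E / (2*(1+nu))
G = 182 / (2*(1+0.26))
G = 72.22 GPa


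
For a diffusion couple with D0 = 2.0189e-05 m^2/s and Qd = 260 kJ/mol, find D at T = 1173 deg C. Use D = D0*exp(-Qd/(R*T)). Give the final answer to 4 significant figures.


D = D0 * exp(-Qd / (R*T))
T = 1446.15 K
D = 2.0189e-05 * exp(-260e3 / (8.314 * 1446.15))
D = 8.197e-15 m^2/s


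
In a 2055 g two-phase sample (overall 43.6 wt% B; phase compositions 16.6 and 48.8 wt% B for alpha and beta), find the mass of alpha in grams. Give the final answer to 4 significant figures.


f_alpha = (C_beta - C0) / (C_beta - C_alpha)
f_alpha = (48.8 - 43.6) / (48.8 - 16.6) = 0.161491
m_alpha = f_alpha * m_total = 0.161491 * 2055 = 331.9 g


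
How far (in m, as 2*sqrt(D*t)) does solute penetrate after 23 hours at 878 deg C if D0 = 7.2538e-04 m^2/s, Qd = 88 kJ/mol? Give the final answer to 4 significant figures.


Step 1: D = D0 * exp(-Qd/(R*T))
T = 1151.15 K
D = 7.2538e-04 * exp(-88e3 / (8.314 * 1151.15)) = 7.36765e-08 m^2/s
Step 2: L = 2*sqrt(D*t)
t = 23 h = 82800 s
L = 2*sqrt(7.36765e-08 * 82800) = 0.1562 m


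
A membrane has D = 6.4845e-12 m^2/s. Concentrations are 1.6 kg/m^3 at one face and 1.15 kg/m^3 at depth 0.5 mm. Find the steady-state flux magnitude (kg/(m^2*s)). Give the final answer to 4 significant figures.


J = -D * (dC/dx) = D * (C1 - C2) / dx
J = 6.4845e-12 * (1.6 - 1.15) / 5e-04
J = 5.836e-09 kg/(m^2*s)


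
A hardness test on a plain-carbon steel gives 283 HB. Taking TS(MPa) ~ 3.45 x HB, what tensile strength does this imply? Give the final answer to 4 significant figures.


TS (MPa) = 3.45 * HB
TS = 3.45 * 283
TS = 976.4 MPa


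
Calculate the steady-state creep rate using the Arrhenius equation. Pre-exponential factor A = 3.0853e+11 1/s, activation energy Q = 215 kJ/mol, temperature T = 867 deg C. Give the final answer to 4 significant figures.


rate = A * exp(-Q / (R*T))
T = 867 + 273.15 = 1140.15 K
rate = 3.0853e+11 * exp(-215e3 / (8.314 * 1140.15))
rate = 43.55 1/s


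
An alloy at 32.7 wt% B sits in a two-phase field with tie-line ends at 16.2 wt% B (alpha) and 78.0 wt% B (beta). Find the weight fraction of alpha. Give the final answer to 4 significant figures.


f_alpha = (C_beta - C0) / (C_beta - C_alpha)
f_alpha = (78.0 - 32.7) / (78.0 - 16.2)
f_alpha = 0.733


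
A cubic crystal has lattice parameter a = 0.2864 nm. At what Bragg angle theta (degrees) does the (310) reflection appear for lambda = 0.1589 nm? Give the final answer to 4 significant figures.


d = a / sqrt(h^2+k^2+l^2)
d = 0.2864 / sqrt(10) = 0.0905676 nm
lambda = 2*d*sin(theta)  =>  sin(theta) = lambda / (2*d)
sin(theta) = 0.1589 / (2 * 0.0905676) = 0.877245
theta = 61.31 deg


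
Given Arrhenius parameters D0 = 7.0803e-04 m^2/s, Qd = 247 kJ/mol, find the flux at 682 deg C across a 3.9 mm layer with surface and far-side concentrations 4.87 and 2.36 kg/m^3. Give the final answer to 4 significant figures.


Step 1: D = D0 * exp(-Qd/(R*T))
T = 682 + 273.15 = 955.15 K
D = 7.0803e-04 * exp(-247e3 / (8.314 * 955.15)) = 2.19677e-17 m^2/s
Step 2: J = D * (C1 - C2) / dx
J = 2.19677e-17 * (4.87 - 2.36) / 3.9e-03
J = 1.414e-14 kg/(m^2*s)


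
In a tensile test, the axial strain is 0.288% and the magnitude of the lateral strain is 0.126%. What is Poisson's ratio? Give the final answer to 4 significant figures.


nu = -epsilon_lat / epsilon_axial
Lateral strain is contraction (negative), so using magnitudes:
nu = 0.126 / 0.288
nu = 0.4375


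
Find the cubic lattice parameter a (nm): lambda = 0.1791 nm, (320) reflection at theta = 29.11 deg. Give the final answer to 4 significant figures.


d = lambda / (2*sin(theta))
d = 0.1791 / (2*sin(29.11 deg))
d = 0.184074 nm
a = d * sqrt(h^2+k^2+l^2) = 0.184074 * sqrt(13)
a = 0.6637 nm


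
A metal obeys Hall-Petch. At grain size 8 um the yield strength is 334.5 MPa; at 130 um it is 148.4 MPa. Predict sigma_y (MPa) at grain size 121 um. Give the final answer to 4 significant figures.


sigma_y = sigma0 + k / sqrt(d)
1/sqrt(d1) = 1/sqrt(8e-06) = 353.553;  1/sqrt(d2) = 87.7058
k = (sigma1 - sigma2) / (1/sqrt(d1) - 1/sqrt(d2)) = (334.5 - 148.4) / (353.553 - 87.7058) = 0.700025 MPa*m^0.5
sigma0 = sigma1 - k/sqrt(d1) = 334.5 - 0.700025*353.553 = 87.0037 MPa
sigma_y(d3) = 87.0037 + 0.700025 / sqrt(1.21e-04) = 150.6 MPa


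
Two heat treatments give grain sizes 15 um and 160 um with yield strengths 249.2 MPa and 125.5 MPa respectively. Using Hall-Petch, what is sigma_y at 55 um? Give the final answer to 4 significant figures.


sigma_y = sigma0 + k / sqrt(d)
1/sqrt(d1) = 1/sqrt(1.5e-05) = 258.199;  1/sqrt(d2) = 79.0569
k = (sigma1 - sigma2) / (1/sqrt(d1) - 1/sqrt(d2)) = (249.2 - 125.5) / (258.199 - 79.0569) = 0.690514 MPa*m^0.5
sigma0 = sigma1 - k/sqrt(d1) = 249.2 - 0.690514*258.199 = 70.9101 MPa
sigma_y(d3) = 70.9101 + 0.690514 / sqrt(5.5e-05) = 164 MPa


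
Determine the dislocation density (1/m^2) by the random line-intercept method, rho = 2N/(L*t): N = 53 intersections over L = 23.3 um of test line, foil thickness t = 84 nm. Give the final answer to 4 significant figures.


rho = 2N / (L * t)
L = 23.3 um = 2.33e-05 m, t = 84 nm = 8.4e-08 m
rho = 2 * 53 / (2.33e-05 * 8.4e-08)
rho = 5.416e+13 1/m^2


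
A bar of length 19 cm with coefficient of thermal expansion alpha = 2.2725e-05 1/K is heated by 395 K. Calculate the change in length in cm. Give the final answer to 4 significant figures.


dL = L0 * alpha * dT
dL = 19 * 2.2725e-05 * 395
dL = 0.1706 cm


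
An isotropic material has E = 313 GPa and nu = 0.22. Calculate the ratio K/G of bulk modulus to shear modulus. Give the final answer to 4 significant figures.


G = E / (2*(1+nu))
G = 313 / (2*(1+0.22)) = 128.279 GPa
K = E / (3*(1-2*nu))
K = 313 / (3*(1-2*0.22)) = 186.31 GPa
K/G = 186.31 / 128.279 = 1.452


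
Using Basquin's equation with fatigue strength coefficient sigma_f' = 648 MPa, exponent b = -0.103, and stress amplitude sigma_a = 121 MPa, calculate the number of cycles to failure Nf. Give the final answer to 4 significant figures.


sigma_a = sigma_f' * (2*Nf)^b
2*Nf = (sigma_a / sigma_f')^(1/b)
2*Nf = (121 / 648)^(1/-0.103)
2*Nf = 1.19022e+07
Nf = 5.951e+06 cycles


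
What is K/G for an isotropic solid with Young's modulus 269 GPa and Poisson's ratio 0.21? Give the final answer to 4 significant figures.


G = E / (2*(1+nu))
G = 269 / (2*(1+0.21)) = 111.157 GPa
K = E / (3*(1-2*nu))
K = 269 / (3*(1-2*0.21)) = 154.598 GPa
K/G = 154.598 / 111.157 = 1.391


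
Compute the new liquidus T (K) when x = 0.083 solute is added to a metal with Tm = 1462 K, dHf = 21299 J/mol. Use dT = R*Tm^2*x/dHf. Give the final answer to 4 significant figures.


dT = R*Tm^2*x / dHf
dT = 8.314 * 1462^2 * 0.083 / 21299
dT = 69.2506 K
T_new = 1462 - 69.2506 = 1393 K


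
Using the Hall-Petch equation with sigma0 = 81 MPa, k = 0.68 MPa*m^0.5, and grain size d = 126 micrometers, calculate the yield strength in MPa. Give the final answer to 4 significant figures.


sigma_y = sigma0 + k / sqrt(d)
d = 126 um = 1.26e-04 m
sigma_y = 81 + 0.68 / sqrt(1.26e-04)
sigma_y = 141.6 MPa


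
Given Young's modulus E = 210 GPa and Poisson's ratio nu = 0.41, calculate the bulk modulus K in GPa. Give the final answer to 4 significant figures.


K = E / (3*(1-2*nu))
K = 210 / (3*(1-2*0.41))
K = 388.9 GPa


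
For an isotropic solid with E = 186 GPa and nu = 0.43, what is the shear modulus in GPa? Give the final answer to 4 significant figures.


G = E / (2*(1+nu))
G = 186 / (2*(1+0.43))
G = 65.03 GPa


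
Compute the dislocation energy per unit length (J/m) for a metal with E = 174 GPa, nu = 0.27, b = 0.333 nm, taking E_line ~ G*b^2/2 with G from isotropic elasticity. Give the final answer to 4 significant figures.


Step 1: G = E / (2*(1+nu))
G = 174 / (2*(1+0.27)) = 68.5039 GPa = 6.85039e+10 Pa
Step 2: E_line = G*b^2/2
b = 0.333 nm = 3.33e-10 m
E_line = 0.5 * 6.85039e+10 * (3.33e-10)^2 = 3.798e-09 J/m


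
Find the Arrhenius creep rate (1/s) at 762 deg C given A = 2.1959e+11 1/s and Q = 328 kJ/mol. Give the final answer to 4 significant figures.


rate = A * exp(-Q / (R*T))
T = 762 + 273.15 = 1035.15 K
rate = 2.1959e+11 * exp(-328e3 / (8.314 * 1035.15))
rate = 6.163e-06 1/s


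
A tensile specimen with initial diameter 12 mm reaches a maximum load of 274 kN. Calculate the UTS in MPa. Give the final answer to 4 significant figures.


A0 = pi*(d/2)^2 = pi*(12/2)^2 = 113.097 mm^2
UTS = F_max / A0 = 274*1000 / 113.097
UTS = 2423 MPa


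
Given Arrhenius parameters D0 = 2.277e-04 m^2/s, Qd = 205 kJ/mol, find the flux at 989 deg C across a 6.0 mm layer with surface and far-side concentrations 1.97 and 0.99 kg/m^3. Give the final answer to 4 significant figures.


Step 1: D = D0 * exp(-Qd/(R*T))
T = 989 + 273.15 = 1262.15 K
D = 2.277e-04 * exp(-205e3 / (8.314 * 1262.15)) = 7.46518e-13 m^2/s
Step 2: J = D * (C1 - C2) / dx
J = 7.46518e-13 * (1.97 - 0.99) / 6e-03
J = 1.219e-10 kg/(m^2*s)


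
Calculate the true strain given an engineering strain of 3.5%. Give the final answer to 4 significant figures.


epsilon_true = ln(1 + epsilon_eng)
epsilon_true = ln(1 + 0.035)
epsilon_true = 0.0344


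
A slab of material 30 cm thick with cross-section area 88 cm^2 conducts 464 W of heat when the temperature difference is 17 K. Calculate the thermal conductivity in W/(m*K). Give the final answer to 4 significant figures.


k = Q*L / (A*dT)
L = 0.3 m, A = 8.8e-03 m^2
k = 464 * 0.3 / (8.8e-03 * 17)
k = 930.5 W/(m*K)


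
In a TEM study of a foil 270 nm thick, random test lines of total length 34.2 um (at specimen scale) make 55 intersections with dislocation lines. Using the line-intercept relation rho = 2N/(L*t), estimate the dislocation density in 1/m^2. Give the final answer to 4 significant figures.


rho = 2N / (L * t)
L = 34.2 um = 3.42e-05 m, t = 270 nm = 2.7e-07 m
rho = 2 * 55 / (3.42e-05 * 2.7e-07)
rho = 1.191e+13 1/m^2


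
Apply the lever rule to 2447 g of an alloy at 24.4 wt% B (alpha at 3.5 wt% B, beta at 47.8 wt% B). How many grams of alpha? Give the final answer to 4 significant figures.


f_alpha = (C_beta - C0) / (C_beta - C_alpha)
f_alpha = (47.8 - 24.4) / (47.8 - 3.5) = 0.528217
m_alpha = f_alpha * m_total = 0.528217 * 2447 = 1293 g


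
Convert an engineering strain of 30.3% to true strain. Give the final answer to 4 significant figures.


epsilon_true = ln(1 + epsilon_eng)
epsilon_true = ln(1 + 0.303)
epsilon_true = 0.2647


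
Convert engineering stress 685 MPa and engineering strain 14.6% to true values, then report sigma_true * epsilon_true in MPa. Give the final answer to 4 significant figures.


sigma_true = sigma_eng * (1 + epsilon_eng)
sigma_true = 685 * (1 + 0.146) = 785.01 MPa
epsilon_true = ln(1 + epsilon_eng)
epsilon_true = ln(1 + 0.146) = 0.136278
sigma_true * epsilon_true = 785.01 * 0.136278 = 107 MPa


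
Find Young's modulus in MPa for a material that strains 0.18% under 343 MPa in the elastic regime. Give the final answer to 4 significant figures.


E = sigma / epsilon
epsilon = 0.18% = 1.8e-03
E = 343 / 1.8e-03
E = 190600 MPa


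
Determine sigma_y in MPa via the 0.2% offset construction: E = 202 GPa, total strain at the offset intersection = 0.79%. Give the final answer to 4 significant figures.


Offset strain = 0.002
Elastic strain at yield = total_strain - offset = 7.9e-03 - 0.002 = 5.9e-03
sigma_y = E * elastic_strain = 202000 * 5.9e-03
sigma_y = 1192 MPa


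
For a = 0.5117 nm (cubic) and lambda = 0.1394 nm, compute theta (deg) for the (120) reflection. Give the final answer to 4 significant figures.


d = a / sqrt(h^2+k^2+l^2)
d = 0.5117 / sqrt(5) = 0.228839 nm
lambda = 2*d*sin(theta)  =>  sin(theta) = lambda / (2*d)
sin(theta) = 0.1394 / (2 * 0.228839) = 0.304581
theta = 17.73 deg


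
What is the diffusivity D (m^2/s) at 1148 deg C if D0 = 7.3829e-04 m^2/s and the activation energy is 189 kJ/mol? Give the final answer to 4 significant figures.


D = D0 * exp(-Qd / (R*T))
T = 1421.15 K
D = 7.3829e-04 * exp(-189e3 / (8.314 * 1421.15))
D = 8.342e-11 m^2/s


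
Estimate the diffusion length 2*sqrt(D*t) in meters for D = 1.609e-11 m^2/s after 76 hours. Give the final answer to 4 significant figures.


t = 76 hr = 273600 s
Diffusion length = 2*sqrt(D*t)
= 2*sqrt(1.609e-11 * 273600)
= 4.196e-03 m


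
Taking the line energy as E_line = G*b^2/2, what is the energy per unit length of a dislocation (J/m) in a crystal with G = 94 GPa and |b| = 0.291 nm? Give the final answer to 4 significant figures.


E = G*b^2/2
b = 0.291 nm = 2.91e-10 m
G = 94 GPa = 9.4e+10 Pa
E = 0.5 * 9.4e+10 * (2.91e-10)^2
E = 3.98e-09 J/m


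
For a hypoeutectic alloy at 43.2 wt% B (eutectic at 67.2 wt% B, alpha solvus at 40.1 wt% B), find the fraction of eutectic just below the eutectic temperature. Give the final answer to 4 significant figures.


f_primary = (C_e - C0) / (C_e - C_alpha_max)
f_primary = (67.2 - 43.2) / (67.2 - 40.1)
f_primary = 0.885609
f_eutectic = 1 - 0.885609 = 0.1144


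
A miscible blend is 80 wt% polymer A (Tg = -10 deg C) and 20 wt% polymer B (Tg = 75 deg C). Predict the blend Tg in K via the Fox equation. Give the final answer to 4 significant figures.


1/Tg = w1/Tg1 + w2/Tg2 (in Kelvin)
Tg1 = 263.15 K, Tg2 = 348.15 K
1/Tg = 0.8/263.15 + 0.2/348.15
Tg = 276.7 K


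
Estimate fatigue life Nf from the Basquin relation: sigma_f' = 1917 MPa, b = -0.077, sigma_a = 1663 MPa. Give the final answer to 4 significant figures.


sigma_a = sigma_f' * (2*Nf)^b
2*Nf = (sigma_a / sigma_f')^(1/b)
2*Nf = (1663 / 1917)^(1/-0.077)
2*Nf = 6.33412
Nf = 3.167 cycles


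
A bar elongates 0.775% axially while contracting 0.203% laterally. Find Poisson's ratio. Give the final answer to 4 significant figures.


nu = -epsilon_lat / epsilon_axial
Lateral strain is contraction (negative), so using magnitudes:
nu = 0.203 / 0.775
nu = 0.2619


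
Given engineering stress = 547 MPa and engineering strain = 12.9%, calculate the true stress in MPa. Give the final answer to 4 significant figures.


sigma_true = sigma_eng * (1 + epsilon_eng)
sigma_true = 547 * (1 + 0.129)
sigma_true = 617.6 MPa


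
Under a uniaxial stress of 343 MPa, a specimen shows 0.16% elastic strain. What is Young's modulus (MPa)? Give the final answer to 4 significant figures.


E = sigma / epsilon
epsilon = 0.16% = 1.6e-03
E = 343 / 1.6e-03
E = 214400 MPa


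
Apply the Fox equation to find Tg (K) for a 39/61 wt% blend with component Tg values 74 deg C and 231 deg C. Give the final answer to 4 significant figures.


1/Tg = w1/Tg1 + w2/Tg2 (in Kelvin)
Tg1 = 347.15 K, Tg2 = 504.15 K
1/Tg = 0.39/347.15 + 0.61/504.15
Tg = 428.6 K


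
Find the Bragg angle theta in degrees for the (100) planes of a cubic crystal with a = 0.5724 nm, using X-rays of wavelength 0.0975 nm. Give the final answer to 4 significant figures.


d = a / sqrt(h^2+k^2+l^2)
d = 0.5724 / sqrt(1) = 0.5724 nm
lambda = 2*d*sin(theta)  =>  sin(theta) = lambda / (2*d)
sin(theta) = 0.0975 / (2 * 0.5724) = 0.0851677
theta = 4.886 deg


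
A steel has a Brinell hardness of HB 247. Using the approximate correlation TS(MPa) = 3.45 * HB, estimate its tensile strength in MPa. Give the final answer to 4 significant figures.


TS (MPa) = 3.45 * HB
TS = 3.45 * 247
TS = 852.2 MPa


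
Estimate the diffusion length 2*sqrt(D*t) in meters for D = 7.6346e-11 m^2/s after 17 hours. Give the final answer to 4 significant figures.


t = 17 hr = 61200 s
Diffusion length = 2*sqrt(D*t)
= 2*sqrt(7.6346e-11 * 61200)
= 4.323e-03 m


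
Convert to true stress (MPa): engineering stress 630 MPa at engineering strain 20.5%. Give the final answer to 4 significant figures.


sigma_true = sigma_eng * (1 + epsilon_eng)
sigma_true = 630 * (1 + 0.205)
sigma_true = 759.2 MPa


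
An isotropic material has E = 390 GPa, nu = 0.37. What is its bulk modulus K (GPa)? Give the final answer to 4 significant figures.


K = E / (3*(1-2*nu))
K = 390 / (3*(1-2*0.37))
K = 500 GPa


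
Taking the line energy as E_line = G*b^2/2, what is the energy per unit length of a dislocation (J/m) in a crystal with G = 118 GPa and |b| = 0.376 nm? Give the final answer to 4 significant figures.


E = G*b^2/2
b = 0.376 nm = 3.76e-10 m
G = 118 GPa = 1.18e+11 Pa
E = 0.5 * 1.18e+11 * (3.76e-10)^2
E = 8.341e-09 J/m


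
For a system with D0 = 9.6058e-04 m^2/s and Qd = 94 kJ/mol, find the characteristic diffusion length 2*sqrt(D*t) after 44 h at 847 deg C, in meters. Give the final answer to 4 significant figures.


Step 1: D = D0 * exp(-Qd/(R*T))
T = 1120.15 K
D = 9.6058e-04 * exp(-94e3 / (8.314 * 1120.15)) = 3.97177e-08 m^2/s
Step 2: L = 2*sqrt(D*t)
t = 44 h = 158400 s
L = 2*sqrt(3.97177e-08 * 158400) = 0.1586 m


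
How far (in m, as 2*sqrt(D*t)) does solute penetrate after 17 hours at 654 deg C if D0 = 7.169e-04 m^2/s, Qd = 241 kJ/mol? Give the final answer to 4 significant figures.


Step 1: D = D0 * exp(-Qd/(R*T))
T = 927.15 K
D = 7.169e-04 * exp(-241e3 / (8.314 * 927.15)) = 1.89359e-17 m^2/s
Step 2: L = 2*sqrt(D*t)
t = 17 h = 61200 s
L = 2*sqrt(1.89359e-17 * 61200) = 2.153e-06 m


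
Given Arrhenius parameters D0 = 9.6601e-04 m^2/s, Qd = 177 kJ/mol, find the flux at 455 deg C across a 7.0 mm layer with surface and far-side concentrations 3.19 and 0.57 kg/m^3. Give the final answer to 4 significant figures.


Step 1: D = D0 * exp(-Qd/(R*T))
T = 455 + 273.15 = 728.15 K
D = 9.6601e-04 * exp(-177e3 / (8.314 * 728.15)) = 1.93746e-16 m^2/s
Step 2: J = D * (C1 - C2) / dx
J = 1.93746e-16 * (3.19 - 0.57) / 7e-03
J = 7.252e-14 kg/(m^2*s)


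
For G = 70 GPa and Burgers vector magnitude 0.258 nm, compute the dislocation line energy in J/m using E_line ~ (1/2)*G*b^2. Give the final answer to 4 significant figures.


E = G*b^2/2
b = 0.258 nm = 2.58e-10 m
G = 70 GPa = 7e+10 Pa
E = 0.5 * 7e+10 * (2.58e-10)^2
E = 2.33e-09 J/m


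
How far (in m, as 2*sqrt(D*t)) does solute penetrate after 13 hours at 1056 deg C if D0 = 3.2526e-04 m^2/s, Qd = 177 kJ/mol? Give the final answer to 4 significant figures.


Step 1: D = D0 * exp(-Qd/(R*T))
T = 1329.15 K
D = 3.2526e-04 * exp(-177e3 / (8.314 * 1329.15)) = 3.59755e-11 m^2/s
Step 2: L = 2*sqrt(D*t)
t = 13 h = 46800 s
L = 2*sqrt(3.59755e-11 * 46800) = 2.595e-03 m


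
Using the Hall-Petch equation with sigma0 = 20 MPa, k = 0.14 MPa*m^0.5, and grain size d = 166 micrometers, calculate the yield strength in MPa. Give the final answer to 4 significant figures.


sigma_y = sigma0 + k / sqrt(d)
d = 166 um = 1.66e-04 m
sigma_y = 20 + 0.14 / sqrt(1.66e-04)
sigma_y = 30.87 MPa


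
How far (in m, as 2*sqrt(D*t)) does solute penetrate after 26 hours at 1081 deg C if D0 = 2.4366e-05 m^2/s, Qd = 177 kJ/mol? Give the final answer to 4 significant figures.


Step 1: D = D0 * exp(-Qd/(R*T))
T = 1354.15 K
D = 2.4366e-05 * exp(-177e3 / (8.314 * 1354.15)) = 3.6223e-12 m^2/s
Step 2: L = 2*sqrt(D*t)
t = 26 h = 93600 s
L = 2*sqrt(3.6223e-12 * 93600) = 1.165e-03 m


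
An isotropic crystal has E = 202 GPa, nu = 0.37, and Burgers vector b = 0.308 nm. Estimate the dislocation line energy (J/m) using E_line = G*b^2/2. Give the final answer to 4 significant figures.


Step 1: G = E / (2*(1+nu))
G = 202 / (2*(1+0.37)) = 73.7226 GPa = 7.37226e+10 Pa
Step 2: E_line = G*b^2/2
b = 0.308 nm = 3.08e-10 m
E_line = 0.5 * 7.37226e+10 * (3.08e-10)^2 = 3.497e-09 J/m


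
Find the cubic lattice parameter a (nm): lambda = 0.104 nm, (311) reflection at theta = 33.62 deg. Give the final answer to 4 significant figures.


d = lambda / (2*sin(theta))
d = 0.104 / (2*sin(33.62 deg))
d = 0.0939167 nm
a = d * sqrt(h^2+k^2+l^2) = 0.0939167 * sqrt(11)
a = 0.3115 nm


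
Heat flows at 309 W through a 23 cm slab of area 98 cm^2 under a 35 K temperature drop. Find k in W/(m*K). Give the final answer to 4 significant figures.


k = Q*L / (A*dT)
L = 0.23 m, A = 9.8e-03 m^2
k = 309 * 0.23 / (9.8e-03 * 35)
k = 207.2 W/(m*K)


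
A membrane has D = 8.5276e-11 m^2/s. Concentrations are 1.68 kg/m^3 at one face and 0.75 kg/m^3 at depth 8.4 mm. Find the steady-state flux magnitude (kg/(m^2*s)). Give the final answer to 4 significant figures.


J = -D * (dC/dx) = D * (C1 - C2) / dx
J = 8.5276e-11 * (1.68 - 0.75) / 8.4e-03
J = 9.441e-09 kg/(m^2*s)


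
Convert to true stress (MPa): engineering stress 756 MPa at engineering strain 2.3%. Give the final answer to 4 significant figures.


sigma_true = sigma_eng * (1 + epsilon_eng)
sigma_true = 756 * (1 + 0.023)
sigma_true = 773.4 MPa


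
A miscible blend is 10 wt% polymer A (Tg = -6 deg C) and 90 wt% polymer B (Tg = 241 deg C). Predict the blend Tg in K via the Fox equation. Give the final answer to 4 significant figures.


1/Tg = w1/Tg1 + w2/Tg2 (in Kelvin)
Tg1 = 267.15 K, Tg2 = 514.15 K
1/Tg = 0.1/267.15 + 0.9/514.15
Tg = 470.6 K


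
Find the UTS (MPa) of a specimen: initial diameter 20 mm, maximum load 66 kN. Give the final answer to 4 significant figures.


A0 = pi*(d/2)^2 = pi*(20/2)^2 = 314.159 mm^2
UTS = F_max / A0 = 66*1000 / 314.159
UTS = 210.1 MPa


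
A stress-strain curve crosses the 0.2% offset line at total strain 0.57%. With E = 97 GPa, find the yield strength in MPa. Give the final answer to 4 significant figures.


Offset strain = 0.002
Elastic strain at yield = total_strain - offset = 5.7e-03 - 0.002 = 3.7e-03
sigma_y = E * elastic_strain = 97000 * 3.7e-03
sigma_y = 358.9 MPa


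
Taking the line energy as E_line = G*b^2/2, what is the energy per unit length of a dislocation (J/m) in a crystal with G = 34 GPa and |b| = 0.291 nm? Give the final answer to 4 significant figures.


E = G*b^2/2
b = 0.291 nm = 2.91e-10 m
G = 34 GPa = 3.4e+10 Pa
E = 0.5 * 3.4e+10 * (2.91e-10)^2
E = 1.44e-09 J/m


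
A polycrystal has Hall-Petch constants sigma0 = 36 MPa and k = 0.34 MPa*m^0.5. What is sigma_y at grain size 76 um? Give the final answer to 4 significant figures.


sigma_y = sigma0 + k / sqrt(d)
d = 76 um = 7.6e-05 m
sigma_y = 36 + 0.34 / sqrt(7.6e-05)
sigma_y = 75 MPa


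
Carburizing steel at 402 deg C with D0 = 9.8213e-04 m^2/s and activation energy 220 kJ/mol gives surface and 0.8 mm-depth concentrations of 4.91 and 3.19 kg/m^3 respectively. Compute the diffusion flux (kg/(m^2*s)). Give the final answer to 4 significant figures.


Step 1: D = D0 * exp(-Qd/(R*T))
T = 402 + 273.15 = 675.15 K
D = 9.8213e-04 * exp(-220e3 / (8.314 * 675.15)) = 9.34788e-21 m^2/s
Step 2: J = D * (C1 - C2) / dx
J = 9.34788e-21 * (4.91 - 3.19) / 8e-04
J = 2.01e-17 kg/(m^2*s)


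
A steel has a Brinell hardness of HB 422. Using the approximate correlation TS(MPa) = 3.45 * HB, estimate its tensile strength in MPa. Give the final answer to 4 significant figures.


TS (MPa) = 3.45 * HB
TS = 3.45 * 422
TS = 1456 MPa


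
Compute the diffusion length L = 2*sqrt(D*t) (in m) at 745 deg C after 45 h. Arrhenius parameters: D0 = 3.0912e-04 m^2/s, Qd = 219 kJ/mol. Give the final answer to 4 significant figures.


Step 1: D = D0 * exp(-Qd/(R*T))
T = 1018.15 K
D = 3.0912e-04 * exp(-219e3 / (8.314 * 1018.15)) = 1.7958e-15 m^2/s
Step 2: L = 2*sqrt(D*t)
t = 45 h = 162000 s
L = 2*sqrt(1.7958e-15 * 162000) = 3.411e-05 m


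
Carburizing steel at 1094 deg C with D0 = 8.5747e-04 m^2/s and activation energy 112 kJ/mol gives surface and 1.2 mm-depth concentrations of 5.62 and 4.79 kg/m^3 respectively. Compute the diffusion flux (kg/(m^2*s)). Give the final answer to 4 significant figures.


Step 1: D = D0 * exp(-Qd/(R*T))
T = 1094 + 273.15 = 1367.15 K
D = 8.5747e-04 * exp(-112e3 / (8.314 * 1367.15)) = 4.50698e-08 m^2/s
Step 2: J = D * (C1 - C2) / dx
J = 4.50698e-08 * (5.62 - 4.79) / 1.2e-03
J = 3.117e-05 kg/(m^2*s)


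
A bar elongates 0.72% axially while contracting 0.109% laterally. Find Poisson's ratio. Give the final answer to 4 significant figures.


nu = -epsilon_lat / epsilon_axial
Lateral strain is contraction (negative), so using magnitudes:
nu = 0.109 / 0.72
nu = 0.1514


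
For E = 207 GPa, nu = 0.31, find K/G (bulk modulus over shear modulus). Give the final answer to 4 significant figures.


G = E / (2*(1+nu))
G = 207 / (2*(1+0.31)) = 79.0076 GPa
K = E / (3*(1-2*nu))
K = 207 / (3*(1-2*0.31)) = 181.579 GPa
K/G = 181.579 / 79.0076 = 2.298


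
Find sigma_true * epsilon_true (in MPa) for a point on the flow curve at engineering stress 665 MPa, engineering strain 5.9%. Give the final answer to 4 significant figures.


sigma_true = sigma_eng * (1 + epsilon_eng)
sigma_true = 665 * (1 + 0.059) = 704.235 MPa
epsilon_true = ln(1 + epsilon_eng)
epsilon_true = ln(1 + 0.059) = 0.0573251
sigma_true * epsilon_true = 704.235 * 0.0573251 = 40.37 MPa


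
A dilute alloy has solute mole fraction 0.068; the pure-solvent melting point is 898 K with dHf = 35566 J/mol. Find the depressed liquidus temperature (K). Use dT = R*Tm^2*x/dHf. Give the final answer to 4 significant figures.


dT = R*Tm^2*x / dHf
dT = 8.314 * 898^2 * 0.068 / 35566
dT = 12.8185 K
T_new = 898 - 12.8185 = 885.2 K


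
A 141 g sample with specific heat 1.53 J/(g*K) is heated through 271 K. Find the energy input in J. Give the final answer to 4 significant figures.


Q = m * cp * dT
Q = 141 * 1.53 * 271
Q = 58460 J


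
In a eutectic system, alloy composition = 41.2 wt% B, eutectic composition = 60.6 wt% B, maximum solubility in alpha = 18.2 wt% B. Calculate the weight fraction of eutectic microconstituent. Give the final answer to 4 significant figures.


f_primary = (C_e - C0) / (C_e - C_alpha_max)
f_primary = (60.6 - 41.2) / (60.6 - 18.2)
f_primary = 0.457547
f_eutectic = 1 - 0.457547 = 0.5425


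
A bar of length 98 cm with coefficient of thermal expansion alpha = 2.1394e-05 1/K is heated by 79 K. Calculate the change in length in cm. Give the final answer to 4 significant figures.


dL = L0 * alpha * dT
dL = 98 * 2.1394e-05 * 79
dL = 0.1656 cm


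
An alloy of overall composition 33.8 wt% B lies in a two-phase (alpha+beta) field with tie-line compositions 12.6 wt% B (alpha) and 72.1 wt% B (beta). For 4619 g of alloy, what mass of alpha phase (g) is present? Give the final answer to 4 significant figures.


f_alpha = (C_beta - C0) / (C_beta - C_alpha)
f_alpha = (72.1 - 33.8) / (72.1 - 12.6) = 0.643697
m_alpha = f_alpha * m_total = 0.643697 * 4619 = 2973 g


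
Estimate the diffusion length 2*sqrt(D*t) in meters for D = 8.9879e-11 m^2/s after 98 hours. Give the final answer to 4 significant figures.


t = 98 hr = 352800 s
Diffusion length = 2*sqrt(D*t)
= 2*sqrt(8.9879e-11 * 352800)
= 0.01126 m


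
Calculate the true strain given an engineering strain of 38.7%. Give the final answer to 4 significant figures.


epsilon_true = ln(1 + epsilon_eng)
epsilon_true = ln(1 + 0.387)
epsilon_true = 0.3271


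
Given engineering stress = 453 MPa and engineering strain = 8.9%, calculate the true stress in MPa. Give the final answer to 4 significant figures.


sigma_true = sigma_eng * (1 + epsilon_eng)
sigma_true = 453 * (1 + 0.089)
sigma_true = 493.3 MPa


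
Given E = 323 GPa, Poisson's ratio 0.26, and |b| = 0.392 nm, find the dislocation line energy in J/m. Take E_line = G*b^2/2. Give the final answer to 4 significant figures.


Step 1: G = E / (2*(1+nu))
G = 323 / (2*(1+0.26)) = 128.175 GPa = 1.28175e+11 Pa
Step 2: E_line = G*b^2/2
b = 0.392 nm = 3.92e-10 m
E_line = 0.5 * 1.28175e+11 * (3.92e-10)^2 = 9.848e-09 J/m


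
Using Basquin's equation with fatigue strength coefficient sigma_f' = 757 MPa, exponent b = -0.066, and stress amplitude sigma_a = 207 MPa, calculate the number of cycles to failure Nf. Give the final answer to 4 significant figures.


sigma_a = sigma_f' * (2*Nf)^b
2*Nf = (sigma_a / sigma_f')^(1/b)
2*Nf = (207 / 757)^(1/-0.066)
2*Nf = 3.40569e+08
Nf = 1.703e+08 cycles


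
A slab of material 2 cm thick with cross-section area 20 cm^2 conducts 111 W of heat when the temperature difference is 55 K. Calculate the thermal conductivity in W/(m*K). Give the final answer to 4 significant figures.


k = Q*L / (A*dT)
L = 0.02 m, A = 2e-03 m^2
k = 111 * 0.02 / (2e-03 * 55)
k = 20.18 W/(m*K)


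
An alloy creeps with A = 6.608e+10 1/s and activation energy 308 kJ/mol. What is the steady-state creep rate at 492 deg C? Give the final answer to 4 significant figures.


rate = A * exp(-Q / (R*T))
T = 492 + 273.15 = 765.15 K
rate = 6.608e+10 * exp(-308e3 / (8.314 * 765.15))
rate = 6.209e-11 1/s


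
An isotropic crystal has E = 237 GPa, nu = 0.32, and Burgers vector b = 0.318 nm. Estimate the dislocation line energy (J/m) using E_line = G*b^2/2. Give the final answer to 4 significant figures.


Step 1: G = E / (2*(1+nu))
G = 237 / (2*(1+0.32)) = 89.7727 GPa = 8.97727e+10 Pa
Step 2: E_line = G*b^2/2
b = 0.318 nm = 3.18e-10 m
E_line = 0.5 * 8.97727e+10 * (3.18e-10)^2 = 4.539e-09 J/m


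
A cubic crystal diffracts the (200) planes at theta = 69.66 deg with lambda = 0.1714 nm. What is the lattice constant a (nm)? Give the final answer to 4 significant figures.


d = lambda / (2*sin(theta))
d = 0.1714 / (2*sin(69.66 deg))
d = 0.0913991 nm
a = d * sqrt(h^2+k^2+l^2) = 0.0913991 * sqrt(4)
a = 0.1828 nm


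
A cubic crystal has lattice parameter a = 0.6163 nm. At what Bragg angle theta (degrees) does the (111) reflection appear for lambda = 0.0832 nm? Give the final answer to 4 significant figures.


d = a / sqrt(h^2+k^2+l^2)
d = 0.6163 / sqrt(3) = 0.355821 nm
lambda = 2*d*sin(theta)  =>  sin(theta) = lambda / (2*d)
sin(theta) = 0.0832 / (2 * 0.355821) = 0.116913
theta = 6.714 deg


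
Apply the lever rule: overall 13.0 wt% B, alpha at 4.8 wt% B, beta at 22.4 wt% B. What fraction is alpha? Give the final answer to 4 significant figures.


f_alpha = (C_beta - C0) / (C_beta - C_alpha)
f_alpha = (22.4 - 13.0) / (22.4 - 4.8)
f_alpha = 0.5341


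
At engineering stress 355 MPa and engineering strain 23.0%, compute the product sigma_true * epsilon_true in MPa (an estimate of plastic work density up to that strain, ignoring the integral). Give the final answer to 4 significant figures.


sigma_true = sigma_eng * (1 + epsilon_eng)
sigma_true = 355 * (1 + 0.23) = 436.65 MPa
epsilon_true = ln(1 + epsilon_eng)
epsilon_true = ln(1 + 0.23) = 0.207014
sigma_true * epsilon_true = 436.65 * 0.207014 = 90.39 MPa


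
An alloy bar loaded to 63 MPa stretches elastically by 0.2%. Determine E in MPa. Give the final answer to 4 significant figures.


E = sigma / epsilon
epsilon = 0.2% = 2e-03
E = 63 / 2e-03
E = 31500 MPa


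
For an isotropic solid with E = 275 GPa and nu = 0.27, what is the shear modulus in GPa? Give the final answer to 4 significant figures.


G = E / (2*(1+nu))
G = 275 / (2*(1+0.27))
G = 108.3 GPa


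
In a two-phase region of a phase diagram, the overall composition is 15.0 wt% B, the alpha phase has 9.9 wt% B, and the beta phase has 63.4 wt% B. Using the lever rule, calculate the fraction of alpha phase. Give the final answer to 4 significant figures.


f_alpha = (C_beta - C0) / (C_beta - C_alpha)
f_alpha = (63.4 - 15.0) / (63.4 - 9.9)
f_alpha = 0.9047


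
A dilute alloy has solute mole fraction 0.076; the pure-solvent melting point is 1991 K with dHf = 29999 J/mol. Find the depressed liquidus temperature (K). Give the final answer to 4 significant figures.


dT = R*Tm^2*x / dHf
dT = 8.314 * 1991^2 * 0.076 / 29999
dT = 83.4948 K
T_new = 1991 - 83.4948 = 1908 K


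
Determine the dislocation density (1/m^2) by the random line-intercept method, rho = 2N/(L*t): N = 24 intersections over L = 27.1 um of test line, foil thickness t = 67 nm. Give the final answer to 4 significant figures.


rho = 2N / (L * t)
L = 27.1 um = 2.71e-05 m, t = 67 nm = 6.7e-08 m
rho = 2 * 24 / (2.71e-05 * 6.7e-08)
rho = 2.644e+13 1/m^2


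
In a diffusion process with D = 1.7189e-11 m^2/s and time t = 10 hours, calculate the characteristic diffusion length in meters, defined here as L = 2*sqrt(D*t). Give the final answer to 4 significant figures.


t = 10 hr = 36000 s
Diffusion length = 2*sqrt(D*t)
= 2*sqrt(1.7189e-11 * 36000)
= 1.573e-03 m


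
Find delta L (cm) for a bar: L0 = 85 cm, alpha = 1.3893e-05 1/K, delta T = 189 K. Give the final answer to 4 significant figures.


dL = L0 * alpha * dT
dL = 85 * 1.3893e-05 * 189
dL = 0.2232 cm


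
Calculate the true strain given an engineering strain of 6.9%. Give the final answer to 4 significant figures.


epsilon_true = ln(1 + epsilon_eng)
epsilon_true = ln(1 + 0.069)
epsilon_true = 0.06672


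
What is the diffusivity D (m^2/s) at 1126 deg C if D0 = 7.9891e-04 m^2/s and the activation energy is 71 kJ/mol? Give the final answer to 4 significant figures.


D = D0 * exp(-Qd / (R*T))
T = 1399.15 K
D = 7.9891e-04 * exp(-71e3 / (8.314 * 1399.15))
D = 1.785e-06 m^2/s


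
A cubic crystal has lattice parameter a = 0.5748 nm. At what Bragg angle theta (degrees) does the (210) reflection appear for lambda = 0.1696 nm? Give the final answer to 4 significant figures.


d = a / sqrt(h^2+k^2+l^2)
d = 0.5748 / sqrt(5) = 0.257058 nm
lambda = 2*d*sin(theta)  =>  sin(theta) = lambda / (2*d)
sin(theta) = 0.1696 / (2 * 0.257058) = 0.329886
theta = 19.26 deg


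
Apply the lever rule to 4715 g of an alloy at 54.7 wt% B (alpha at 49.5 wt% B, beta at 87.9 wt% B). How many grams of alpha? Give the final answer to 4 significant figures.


f_alpha = (C_beta - C0) / (C_beta - C_alpha)
f_alpha = (87.9 - 54.7) / (87.9 - 49.5) = 0.864583
m_alpha = f_alpha * m_total = 0.864583 * 4715 = 4077 g


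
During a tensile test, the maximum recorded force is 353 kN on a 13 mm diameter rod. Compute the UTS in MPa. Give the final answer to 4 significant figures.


A0 = pi*(d/2)^2 = pi*(13/2)^2 = 132.732 mm^2
UTS = F_max / A0 = 353*1000 / 132.732
UTS = 2659 MPa
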